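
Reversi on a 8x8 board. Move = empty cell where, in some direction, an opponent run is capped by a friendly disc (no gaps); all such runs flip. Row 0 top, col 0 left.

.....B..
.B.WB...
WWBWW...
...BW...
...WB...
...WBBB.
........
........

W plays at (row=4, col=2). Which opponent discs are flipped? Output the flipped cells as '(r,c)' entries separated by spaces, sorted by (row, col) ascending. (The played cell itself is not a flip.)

Dir NW: first cell '.' (not opp) -> no flip
Dir N: first cell '.' (not opp) -> no flip
Dir NE: opp run (3,3) capped by W -> flip
Dir W: first cell '.' (not opp) -> no flip
Dir E: first cell 'W' (not opp) -> no flip
Dir SW: first cell '.' (not opp) -> no flip
Dir S: first cell '.' (not opp) -> no flip
Dir SE: first cell 'W' (not opp) -> no flip

Answer: (3,3)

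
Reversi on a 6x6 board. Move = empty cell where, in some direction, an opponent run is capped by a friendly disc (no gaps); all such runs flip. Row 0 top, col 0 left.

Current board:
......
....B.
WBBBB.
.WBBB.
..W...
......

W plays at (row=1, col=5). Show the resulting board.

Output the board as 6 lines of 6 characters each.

Place W at (1,5); scan 8 dirs for brackets.
Dir NW: first cell '.' (not opp) -> no flip
Dir N: first cell '.' (not opp) -> no flip
Dir NE: edge -> no flip
Dir W: opp run (1,4), next='.' -> no flip
Dir E: edge -> no flip
Dir SW: opp run (2,4) (3,3) capped by W -> flip
Dir S: first cell '.' (not opp) -> no flip
Dir SE: edge -> no flip
All flips: (2,4) (3,3)

Answer: ......
....BW
WBBBW.
.WBWB.
..W...
......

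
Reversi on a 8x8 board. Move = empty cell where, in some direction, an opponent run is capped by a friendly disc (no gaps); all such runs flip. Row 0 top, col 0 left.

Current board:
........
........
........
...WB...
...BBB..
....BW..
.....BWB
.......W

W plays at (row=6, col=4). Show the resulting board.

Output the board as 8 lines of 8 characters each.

Place W at (6,4); scan 8 dirs for brackets.
Dir NW: first cell '.' (not opp) -> no flip
Dir N: opp run (5,4) (4,4) (3,4), next='.' -> no flip
Dir NE: first cell 'W' (not opp) -> no flip
Dir W: first cell '.' (not opp) -> no flip
Dir E: opp run (6,5) capped by W -> flip
Dir SW: first cell '.' (not opp) -> no flip
Dir S: first cell '.' (not opp) -> no flip
Dir SE: first cell '.' (not opp) -> no flip
All flips: (6,5)

Answer: ........
........
........
...WB...
...BBB..
....BW..
....WWWB
.......W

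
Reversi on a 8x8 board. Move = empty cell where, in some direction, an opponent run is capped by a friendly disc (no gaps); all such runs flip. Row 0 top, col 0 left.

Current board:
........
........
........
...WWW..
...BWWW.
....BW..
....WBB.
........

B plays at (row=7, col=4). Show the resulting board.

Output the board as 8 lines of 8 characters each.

Place B at (7,4); scan 8 dirs for brackets.
Dir NW: first cell '.' (not opp) -> no flip
Dir N: opp run (6,4) capped by B -> flip
Dir NE: first cell 'B' (not opp) -> no flip
Dir W: first cell '.' (not opp) -> no flip
Dir E: first cell '.' (not opp) -> no flip
Dir SW: edge -> no flip
Dir S: edge -> no flip
Dir SE: edge -> no flip
All flips: (6,4)

Answer: ........
........
........
...WWW..
...BWWW.
....BW..
....BBB.
....B...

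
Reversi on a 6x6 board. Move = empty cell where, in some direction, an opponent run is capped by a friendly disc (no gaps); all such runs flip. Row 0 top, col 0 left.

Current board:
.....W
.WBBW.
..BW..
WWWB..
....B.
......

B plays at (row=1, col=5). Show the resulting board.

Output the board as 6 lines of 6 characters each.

Answer: .....W
.WBBBB
..BW..
WWWB..
....B.
......

Derivation:
Place B at (1,5); scan 8 dirs for brackets.
Dir NW: first cell '.' (not opp) -> no flip
Dir N: opp run (0,5), next=edge -> no flip
Dir NE: edge -> no flip
Dir W: opp run (1,4) capped by B -> flip
Dir E: edge -> no flip
Dir SW: first cell '.' (not opp) -> no flip
Dir S: first cell '.' (not opp) -> no flip
Dir SE: edge -> no flip
All flips: (1,4)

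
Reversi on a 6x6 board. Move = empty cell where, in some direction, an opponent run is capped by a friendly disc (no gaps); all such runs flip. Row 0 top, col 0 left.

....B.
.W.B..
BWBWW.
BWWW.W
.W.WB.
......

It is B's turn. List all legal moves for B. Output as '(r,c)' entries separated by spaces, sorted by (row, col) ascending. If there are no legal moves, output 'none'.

Answer: (0,0) (0,2) (1,2) (2,5) (3,4) (4,0) (4,2) (5,2) (5,3)

Derivation:
(0,0): flips 1 -> legal
(0,1): no bracket -> illegal
(0,2): flips 1 -> legal
(1,0): no bracket -> illegal
(1,2): flips 1 -> legal
(1,4): no bracket -> illegal
(1,5): no bracket -> illegal
(2,5): flips 2 -> legal
(3,4): flips 3 -> legal
(4,0): flips 1 -> legal
(4,2): flips 3 -> legal
(4,5): no bracket -> illegal
(5,0): no bracket -> illegal
(5,1): no bracket -> illegal
(5,2): flips 1 -> legal
(5,3): flips 3 -> legal
(5,4): no bracket -> illegal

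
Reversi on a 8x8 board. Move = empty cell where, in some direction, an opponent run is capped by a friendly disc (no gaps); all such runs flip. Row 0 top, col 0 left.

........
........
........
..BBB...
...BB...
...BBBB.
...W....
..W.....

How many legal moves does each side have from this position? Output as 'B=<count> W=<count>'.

Answer: B=1 W=2

Derivation:
-- B to move --
(5,2): no bracket -> illegal
(6,1): no bracket -> illegal
(6,2): no bracket -> illegal
(6,4): no bracket -> illegal
(7,1): no bracket -> illegal
(7,3): flips 1 -> legal
(7,4): no bracket -> illegal
B mobility = 1
-- W to move --
(2,1): no bracket -> illegal
(2,2): no bracket -> illegal
(2,3): flips 3 -> legal
(2,4): no bracket -> illegal
(2,5): no bracket -> illegal
(3,1): no bracket -> illegal
(3,5): no bracket -> illegal
(4,1): no bracket -> illegal
(4,2): no bracket -> illegal
(4,5): flips 1 -> legal
(4,6): no bracket -> illegal
(4,7): no bracket -> illegal
(5,2): no bracket -> illegal
(5,7): no bracket -> illegal
(6,2): no bracket -> illegal
(6,4): no bracket -> illegal
(6,5): no bracket -> illegal
(6,6): no bracket -> illegal
(6,7): no bracket -> illegal
W mobility = 2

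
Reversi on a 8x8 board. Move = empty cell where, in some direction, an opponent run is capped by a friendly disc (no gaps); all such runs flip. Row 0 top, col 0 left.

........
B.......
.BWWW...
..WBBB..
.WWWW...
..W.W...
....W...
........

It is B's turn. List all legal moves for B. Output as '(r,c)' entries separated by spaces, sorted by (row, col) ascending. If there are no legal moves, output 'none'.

Answer: (1,1) (1,2) (1,3) (1,4) (1,5) (2,5) (3,1) (5,1) (5,3) (5,5) (6,1) (6,5) (7,4)

Derivation:
(1,1): flips 1 -> legal
(1,2): flips 1 -> legal
(1,3): flips 2 -> legal
(1,4): flips 1 -> legal
(1,5): flips 1 -> legal
(2,5): flips 3 -> legal
(3,0): no bracket -> illegal
(3,1): flips 1 -> legal
(4,0): no bracket -> illegal
(4,5): no bracket -> illegal
(5,0): no bracket -> illegal
(5,1): flips 1 -> legal
(5,3): flips 2 -> legal
(5,5): flips 1 -> legal
(6,1): flips 2 -> legal
(6,2): no bracket -> illegal
(6,3): no bracket -> illegal
(6,5): flips 3 -> legal
(7,3): no bracket -> illegal
(7,4): flips 3 -> legal
(7,5): no bracket -> illegal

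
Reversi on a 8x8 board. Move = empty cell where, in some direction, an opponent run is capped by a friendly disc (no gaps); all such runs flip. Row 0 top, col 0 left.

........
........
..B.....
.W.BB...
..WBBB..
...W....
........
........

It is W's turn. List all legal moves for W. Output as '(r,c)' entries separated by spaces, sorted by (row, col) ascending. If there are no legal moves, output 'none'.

(1,1): no bracket -> illegal
(1,2): no bracket -> illegal
(1,3): flips 1 -> legal
(2,1): no bracket -> illegal
(2,3): flips 2 -> legal
(2,4): flips 1 -> legal
(2,5): no bracket -> illegal
(3,2): no bracket -> illegal
(3,5): flips 1 -> legal
(3,6): no bracket -> illegal
(4,6): flips 3 -> legal
(5,2): no bracket -> illegal
(5,4): no bracket -> illegal
(5,5): no bracket -> illegal
(5,6): no bracket -> illegal

Answer: (1,3) (2,3) (2,4) (3,5) (4,6)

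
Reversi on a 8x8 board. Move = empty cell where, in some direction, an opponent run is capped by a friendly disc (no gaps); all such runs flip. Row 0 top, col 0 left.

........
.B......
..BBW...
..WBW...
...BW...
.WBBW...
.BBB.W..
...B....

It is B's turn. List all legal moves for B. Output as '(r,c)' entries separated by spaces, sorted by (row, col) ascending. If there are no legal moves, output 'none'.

Answer: (1,5) (2,1) (2,5) (3,1) (3,5) (4,0) (4,1) (4,2) (4,5) (5,0) (5,5) (7,6)

Derivation:
(1,3): no bracket -> illegal
(1,4): no bracket -> illegal
(1,5): flips 1 -> legal
(2,1): flips 1 -> legal
(2,5): flips 2 -> legal
(3,1): flips 1 -> legal
(3,5): flips 2 -> legal
(4,0): flips 1 -> legal
(4,1): flips 2 -> legal
(4,2): flips 1 -> legal
(4,5): flips 3 -> legal
(5,0): flips 1 -> legal
(5,5): flips 2 -> legal
(5,6): no bracket -> illegal
(6,0): no bracket -> illegal
(6,4): no bracket -> illegal
(6,6): no bracket -> illegal
(7,4): no bracket -> illegal
(7,5): no bracket -> illegal
(7,6): flips 2 -> legal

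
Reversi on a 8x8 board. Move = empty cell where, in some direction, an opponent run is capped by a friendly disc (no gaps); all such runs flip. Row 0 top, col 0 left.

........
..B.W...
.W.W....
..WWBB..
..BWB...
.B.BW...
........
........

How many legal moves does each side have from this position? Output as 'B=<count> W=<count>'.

Answer: B=8 W=11

Derivation:
-- B to move --
(0,3): no bracket -> illegal
(0,4): no bracket -> illegal
(0,5): no bracket -> illegal
(1,0): no bracket -> illegal
(1,1): no bracket -> illegal
(1,3): flips 3 -> legal
(1,5): no bracket -> illegal
(2,0): no bracket -> illegal
(2,2): flips 2 -> legal
(2,4): flips 1 -> legal
(2,5): no bracket -> illegal
(3,0): flips 1 -> legal
(3,1): flips 2 -> legal
(4,1): no bracket -> illegal
(4,5): no bracket -> illegal
(5,2): flips 1 -> legal
(5,5): flips 1 -> legal
(6,3): no bracket -> illegal
(6,4): flips 1 -> legal
(6,5): no bracket -> illegal
B mobility = 8
-- W to move --
(0,1): flips 1 -> legal
(0,2): no bracket -> illegal
(0,3): flips 1 -> legal
(1,1): no bracket -> illegal
(1,3): no bracket -> illegal
(2,2): no bracket -> illegal
(2,4): flips 2 -> legal
(2,5): flips 1 -> legal
(2,6): no bracket -> illegal
(3,1): no bracket -> illegal
(3,6): flips 2 -> legal
(4,0): no bracket -> illegal
(4,1): flips 1 -> legal
(4,5): flips 2 -> legal
(4,6): no bracket -> illegal
(5,0): no bracket -> illegal
(5,2): flips 2 -> legal
(5,5): flips 1 -> legal
(6,0): flips 2 -> legal
(6,1): no bracket -> illegal
(6,2): no bracket -> illegal
(6,3): flips 1 -> legal
(6,4): no bracket -> illegal
W mobility = 11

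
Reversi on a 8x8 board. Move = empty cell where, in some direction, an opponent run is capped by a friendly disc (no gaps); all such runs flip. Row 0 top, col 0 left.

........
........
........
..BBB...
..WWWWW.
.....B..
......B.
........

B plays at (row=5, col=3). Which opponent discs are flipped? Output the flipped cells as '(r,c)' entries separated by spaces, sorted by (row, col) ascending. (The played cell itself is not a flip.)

Answer: (4,3)

Derivation:
Dir NW: opp run (4,2), next='.' -> no flip
Dir N: opp run (4,3) capped by B -> flip
Dir NE: opp run (4,4), next='.' -> no flip
Dir W: first cell '.' (not opp) -> no flip
Dir E: first cell '.' (not opp) -> no flip
Dir SW: first cell '.' (not opp) -> no flip
Dir S: first cell '.' (not opp) -> no flip
Dir SE: first cell '.' (not opp) -> no flip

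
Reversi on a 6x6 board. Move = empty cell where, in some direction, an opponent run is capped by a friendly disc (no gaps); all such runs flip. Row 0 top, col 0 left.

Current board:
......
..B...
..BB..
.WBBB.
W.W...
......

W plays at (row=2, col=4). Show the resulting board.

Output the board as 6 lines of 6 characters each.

Place W at (2,4); scan 8 dirs for brackets.
Dir NW: first cell '.' (not opp) -> no flip
Dir N: first cell '.' (not opp) -> no flip
Dir NE: first cell '.' (not opp) -> no flip
Dir W: opp run (2,3) (2,2), next='.' -> no flip
Dir E: first cell '.' (not opp) -> no flip
Dir SW: opp run (3,3) capped by W -> flip
Dir S: opp run (3,4), next='.' -> no flip
Dir SE: first cell '.' (not opp) -> no flip
All flips: (3,3)

Answer: ......
..B...
..BBW.
.WBWB.
W.W...
......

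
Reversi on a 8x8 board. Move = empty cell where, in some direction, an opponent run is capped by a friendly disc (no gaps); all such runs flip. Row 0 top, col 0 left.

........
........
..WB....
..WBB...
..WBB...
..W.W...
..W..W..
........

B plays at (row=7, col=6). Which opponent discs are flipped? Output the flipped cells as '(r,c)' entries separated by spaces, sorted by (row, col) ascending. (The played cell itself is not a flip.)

Dir NW: opp run (6,5) (5,4) capped by B -> flip
Dir N: first cell '.' (not opp) -> no flip
Dir NE: first cell '.' (not opp) -> no flip
Dir W: first cell '.' (not opp) -> no flip
Dir E: first cell '.' (not opp) -> no flip
Dir SW: edge -> no flip
Dir S: edge -> no flip
Dir SE: edge -> no flip

Answer: (5,4) (6,5)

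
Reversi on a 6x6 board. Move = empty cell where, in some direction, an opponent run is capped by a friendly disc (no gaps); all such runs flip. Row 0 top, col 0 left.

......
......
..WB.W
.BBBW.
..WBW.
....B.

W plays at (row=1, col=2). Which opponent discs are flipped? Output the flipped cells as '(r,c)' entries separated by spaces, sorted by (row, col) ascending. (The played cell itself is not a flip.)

Dir NW: first cell '.' (not opp) -> no flip
Dir N: first cell '.' (not opp) -> no flip
Dir NE: first cell '.' (not opp) -> no flip
Dir W: first cell '.' (not opp) -> no flip
Dir E: first cell '.' (not opp) -> no flip
Dir SW: first cell '.' (not opp) -> no flip
Dir S: first cell 'W' (not opp) -> no flip
Dir SE: opp run (2,3) capped by W -> flip

Answer: (2,3)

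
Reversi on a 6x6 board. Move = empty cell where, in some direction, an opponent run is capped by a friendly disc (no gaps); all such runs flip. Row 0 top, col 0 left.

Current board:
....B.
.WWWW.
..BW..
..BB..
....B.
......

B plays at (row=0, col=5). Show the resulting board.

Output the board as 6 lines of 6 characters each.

Answer: ....BB
.WWWB.
..BB..
..BB..
....B.
......

Derivation:
Place B at (0,5); scan 8 dirs for brackets.
Dir NW: edge -> no flip
Dir N: edge -> no flip
Dir NE: edge -> no flip
Dir W: first cell 'B' (not opp) -> no flip
Dir E: edge -> no flip
Dir SW: opp run (1,4) (2,3) capped by B -> flip
Dir S: first cell '.' (not opp) -> no flip
Dir SE: edge -> no flip
All flips: (1,4) (2,3)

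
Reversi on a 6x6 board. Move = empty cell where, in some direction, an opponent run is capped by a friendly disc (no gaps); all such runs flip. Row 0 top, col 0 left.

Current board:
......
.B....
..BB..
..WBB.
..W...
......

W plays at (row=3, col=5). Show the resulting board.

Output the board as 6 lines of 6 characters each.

Answer: ......
.B....
..BB..
..WWWW
..W...
......

Derivation:
Place W at (3,5); scan 8 dirs for brackets.
Dir NW: first cell '.' (not opp) -> no flip
Dir N: first cell '.' (not opp) -> no flip
Dir NE: edge -> no flip
Dir W: opp run (3,4) (3,3) capped by W -> flip
Dir E: edge -> no flip
Dir SW: first cell '.' (not opp) -> no flip
Dir S: first cell '.' (not opp) -> no flip
Dir SE: edge -> no flip
All flips: (3,3) (3,4)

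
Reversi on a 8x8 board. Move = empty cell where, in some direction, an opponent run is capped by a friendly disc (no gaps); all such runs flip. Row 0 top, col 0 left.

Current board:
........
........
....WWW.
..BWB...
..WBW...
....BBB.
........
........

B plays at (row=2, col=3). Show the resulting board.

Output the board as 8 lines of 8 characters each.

Place B at (2,3); scan 8 dirs for brackets.
Dir NW: first cell '.' (not opp) -> no flip
Dir N: first cell '.' (not opp) -> no flip
Dir NE: first cell '.' (not opp) -> no flip
Dir W: first cell '.' (not opp) -> no flip
Dir E: opp run (2,4) (2,5) (2,6), next='.' -> no flip
Dir SW: first cell 'B' (not opp) -> no flip
Dir S: opp run (3,3) capped by B -> flip
Dir SE: first cell 'B' (not opp) -> no flip
All flips: (3,3)

Answer: ........
........
...BWWW.
..BBB...
..WBW...
....BBB.
........
........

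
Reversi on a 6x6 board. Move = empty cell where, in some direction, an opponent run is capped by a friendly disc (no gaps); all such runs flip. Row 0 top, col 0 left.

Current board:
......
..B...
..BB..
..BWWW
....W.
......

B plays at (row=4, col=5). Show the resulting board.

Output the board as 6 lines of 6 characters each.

Answer: ......
..B...
..BB..
..BWBW
....WB
......

Derivation:
Place B at (4,5); scan 8 dirs for brackets.
Dir NW: opp run (3,4) capped by B -> flip
Dir N: opp run (3,5), next='.' -> no flip
Dir NE: edge -> no flip
Dir W: opp run (4,4), next='.' -> no flip
Dir E: edge -> no flip
Dir SW: first cell '.' (not opp) -> no flip
Dir S: first cell '.' (not opp) -> no flip
Dir SE: edge -> no flip
All flips: (3,4)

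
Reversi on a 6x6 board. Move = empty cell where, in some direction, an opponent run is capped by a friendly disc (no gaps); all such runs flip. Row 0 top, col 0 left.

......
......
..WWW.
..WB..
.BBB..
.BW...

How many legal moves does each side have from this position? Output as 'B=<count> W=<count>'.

Answer: B=8 W=6

Derivation:
-- B to move --
(1,1): flips 1 -> legal
(1,2): flips 2 -> legal
(1,3): flips 1 -> legal
(1,4): flips 2 -> legal
(1,5): flips 1 -> legal
(2,1): flips 1 -> legal
(2,5): no bracket -> illegal
(3,1): flips 1 -> legal
(3,4): no bracket -> illegal
(3,5): no bracket -> illegal
(5,3): flips 1 -> legal
B mobility = 8
-- W to move --
(3,0): flips 1 -> legal
(3,1): no bracket -> illegal
(3,4): flips 2 -> legal
(4,0): no bracket -> illegal
(4,4): flips 1 -> legal
(5,0): flips 2 -> legal
(5,3): flips 2 -> legal
(5,4): flips 1 -> legal
W mobility = 6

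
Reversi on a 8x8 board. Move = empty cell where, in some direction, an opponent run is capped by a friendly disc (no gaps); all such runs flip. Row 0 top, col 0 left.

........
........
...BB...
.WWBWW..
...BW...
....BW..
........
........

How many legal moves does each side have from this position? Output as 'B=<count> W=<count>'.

-- B to move --
(2,0): no bracket -> illegal
(2,1): flips 1 -> legal
(2,2): no bracket -> illegal
(2,5): flips 1 -> legal
(2,6): no bracket -> illegal
(3,0): flips 2 -> legal
(3,6): flips 2 -> legal
(4,0): no bracket -> illegal
(4,1): flips 1 -> legal
(4,2): no bracket -> illegal
(4,5): flips 2 -> legal
(4,6): flips 1 -> legal
(5,3): no bracket -> illegal
(5,6): flips 1 -> legal
(6,4): no bracket -> illegal
(6,5): no bracket -> illegal
(6,6): flips 2 -> legal
B mobility = 9
-- W to move --
(1,2): flips 1 -> legal
(1,3): flips 1 -> legal
(1,4): flips 2 -> legal
(1,5): no bracket -> illegal
(2,2): flips 1 -> legal
(2,5): no bracket -> illegal
(4,2): flips 1 -> legal
(4,5): no bracket -> illegal
(5,2): flips 1 -> legal
(5,3): flips 1 -> legal
(6,3): no bracket -> illegal
(6,4): flips 1 -> legal
(6,5): flips 2 -> legal
W mobility = 9

Answer: B=9 W=9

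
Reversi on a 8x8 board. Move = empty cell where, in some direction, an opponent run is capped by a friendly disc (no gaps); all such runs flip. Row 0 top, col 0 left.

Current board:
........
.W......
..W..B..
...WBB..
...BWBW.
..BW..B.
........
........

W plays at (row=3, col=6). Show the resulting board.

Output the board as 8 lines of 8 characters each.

Answer: ........
.W......
..W..B..
...WWWW.
...BWBW.
..BW..B.
........
........

Derivation:
Place W at (3,6); scan 8 dirs for brackets.
Dir NW: opp run (2,5), next='.' -> no flip
Dir N: first cell '.' (not opp) -> no flip
Dir NE: first cell '.' (not opp) -> no flip
Dir W: opp run (3,5) (3,4) capped by W -> flip
Dir E: first cell '.' (not opp) -> no flip
Dir SW: opp run (4,5), next='.' -> no flip
Dir S: first cell 'W' (not opp) -> no flip
Dir SE: first cell '.' (not opp) -> no flip
All flips: (3,4) (3,5)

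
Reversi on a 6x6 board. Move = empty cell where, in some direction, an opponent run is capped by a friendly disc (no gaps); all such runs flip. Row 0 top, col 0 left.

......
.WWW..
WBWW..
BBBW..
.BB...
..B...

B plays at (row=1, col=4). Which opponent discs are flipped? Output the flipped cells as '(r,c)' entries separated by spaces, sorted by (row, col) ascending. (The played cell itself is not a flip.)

Dir NW: first cell '.' (not opp) -> no flip
Dir N: first cell '.' (not opp) -> no flip
Dir NE: first cell '.' (not opp) -> no flip
Dir W: opp run (1,3) (1,2) (1,1), next='.' -> no flip
Dir E: first cell '.' (not opp) -> no flip
Dir SW: opp run (2,3) capped by B -> flip
Dir S: first cell '.' (not opp) -> no flip
Dir SE: first cell '.' (not opp) -> no flip

Answer: (2,3)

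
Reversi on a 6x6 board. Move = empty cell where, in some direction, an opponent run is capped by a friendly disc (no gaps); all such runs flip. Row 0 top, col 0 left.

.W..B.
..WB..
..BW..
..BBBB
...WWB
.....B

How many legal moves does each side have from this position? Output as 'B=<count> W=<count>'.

Answer: B=8 W=8

Derivation:
-- B to move --
(0,0): no bracket -> illegal
(0,2): flips 1 -> legal
(0,3): no bracket -> illegal
(1,0): no bracket -> illegal
(1,1): flips 1 -> legal
(1,4): flips 1 -> legal
(2,1): no bracket -> illegal
(2,4): flips 1 -> legal
(4,2): flips 2 -> legal
(5,2): flips 1 -> legal
(5,3): flips 2 -> legal
(5,4): flips 2 -> legal
B mobility = 8
-- W to move --
(0,2): no bracket -> illegal
(0,3): flips 1 -> legal
(0,5): no bracket -> illegal
(1,1): flips 2 -> legal
(1,4): flips 1 -> legal
(1,5): no bracket -> illegal
(2,1): flips 2 -> legal
(2,4): flips 1 -> legal
(2,5): flips 1 -> legal
(3,1): no bracket -> illegal
(4,1): flips 1 -> legal
(4,2): flips 2 -> legal
(5,4): no bracket -> illegal
W mobility = 8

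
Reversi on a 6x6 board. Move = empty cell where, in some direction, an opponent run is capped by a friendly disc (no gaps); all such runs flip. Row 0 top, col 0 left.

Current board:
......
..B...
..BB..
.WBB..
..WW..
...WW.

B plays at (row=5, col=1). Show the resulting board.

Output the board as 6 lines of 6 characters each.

Answer: ......
..B...
..BB..
.WBB..
..BW..
.B.WW.

Derivation:
Place B at (5,1); scan 8 dirs for brackets.
Dir NW: first cell '.' (not opp) -> no flip
Dir N: first cell '.' (not opp) -> no flip
Dir NE: opp run (4,2) capped by B -> flip
Dir W: first cell '.' (not opp) -> no flip
Dir E: first cell '.' (not opp) -> no flip
Dir SW: edge -> no flip
Dir S: edge -> no flip
Dir SE: edge -> no flip
All flips: (4,2)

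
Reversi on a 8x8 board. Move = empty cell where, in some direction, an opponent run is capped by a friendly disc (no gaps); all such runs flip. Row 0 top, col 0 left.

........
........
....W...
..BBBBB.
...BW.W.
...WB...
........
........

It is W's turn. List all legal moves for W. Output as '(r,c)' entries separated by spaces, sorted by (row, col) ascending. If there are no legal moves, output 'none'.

Answer: (2,2) (2,3) (2,6) (4,2) (5,5) (6,4)

Derivation:
(2,1): no bracket -> illegal
(2,2): flips 1 -> legal
(2,3): flips 2 -> legal
(2,5): no bracket -> illegal
(2,6): flips 2 -> legal
(2,7): no bracket -> illegal
(3,1): no bracket -> illegal
(3,7): no bracket -> illegal
(4,1): no bracket -> illegal
(4,2): flips 2 -> legal
(4,5): no bracket -> illegal
(4,7): no bracket -> illegal
(5,2): no bracket -> illegal
(5,5): flips 1 -> legal
(6,3): no bracket -> illegal
(6,4): flips 1 -> legal
(6,5): no bracket -> illegal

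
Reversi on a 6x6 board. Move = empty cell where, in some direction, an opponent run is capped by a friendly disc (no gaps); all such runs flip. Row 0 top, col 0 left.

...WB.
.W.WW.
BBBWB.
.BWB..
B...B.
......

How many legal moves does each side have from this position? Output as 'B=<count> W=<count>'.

-- B to move --
(0,0): flips 1 -> legal
(0,1): flips 1 -> legal
(0,2): flips 3 -> legal
(0,5): no bracket -> illegal
(1,0): no bracket -> illegal
(1,2): no bracket -> illegal
(1,5): no bracket -> illegal
(2,5): no bracket -> illegal
(3,4): no bracket -> illegal
(4,1): no bracket -> illegal
(4,2): flips 1 -> legal
(4,3): flips 1 -> legal
B mobility = 5
-- W to move --
(0,5): flips 1 -> legal
(1,0): flips 1 -> legal
(1,2): flips 1 -> legal
(1,5): no bracket -> illegal
(2,5): flips 1 -> legal
(3,0): flips 1 -> legal
(3,4): flips 2 -> legal
(3,5): flips 1 -> legal
(4,1): flips 2 -> legal
(4,2): no bracket -> illegal
(4,3): flips 1 -> legal
(4,5): no bracket -> illegal
(5,0): no bracket -> illegal
(5,1): no bracket -> illegal
(5,3): no bracket -> illegal
(5,4): no bracket -> illegal
(5,5): flips 3 -> legal
W mobility = 10

Answer: B=5 W=10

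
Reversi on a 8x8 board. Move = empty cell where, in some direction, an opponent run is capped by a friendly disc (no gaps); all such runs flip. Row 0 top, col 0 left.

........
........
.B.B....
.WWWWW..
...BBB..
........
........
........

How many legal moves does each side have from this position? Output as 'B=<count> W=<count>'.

Answer: B=5 W=10

Derivation:
-- B to move --
(2,0): no bracket -> illegal
(2,2): flips 1 -> legal
(2,4): flips 1 -> legal
(2,5): flips 2 -> legal
(2,6): flips 1 -> legal
(3,0): no bracket -> illegal
(3,6): no bracket -> illegal
(4,0): no bracket -> illegal
(4,1): flips 2 -> legal
(4,2): no bracket -> illegal
(4,6): no bracket -> illegal
B mobility = 5
-- W to move --
(1,0): flips 1 -> legal
(1,1): flips 1 -> legal
(1,2): flips 1 -> legal
(1,3): flips 1 -> legal
(1,4): flips 1 -> legal
(2,0): no bracket -> illegal
(2,2): no bracket -> illegal
(2,4): no bracket -> illegal
(3,0): no bracket -> illegal
(3,6): no bracket -> illegal
(4,2): no bracket -> illegal
(4,6): no bracket -> illegal
(5,2): flips 1 -> legal
(5,3): flips 2 -> legal
(5,4): flips 2 -> legal
(5,5): flips 2 -> legal
(5,6): flips 1 -> legal
W mobility = 10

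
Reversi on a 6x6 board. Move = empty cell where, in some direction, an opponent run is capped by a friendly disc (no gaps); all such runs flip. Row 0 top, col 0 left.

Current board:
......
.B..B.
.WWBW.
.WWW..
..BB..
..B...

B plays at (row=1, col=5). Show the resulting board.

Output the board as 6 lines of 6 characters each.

Place B at (1,5); scan 8 dirs for brackets.
Dir NW: first cell '.' (not opp) -> no flip
Dir N: first cell '.' (not opp) -> no flip
Dir NE: edge -> no flip
Dir W: first cell 'B' (not opp) -> no flip
Dir E: edge -> no flip
Dir SW: opp run (2,4) (3,3) capped by B -> flip
Dir S: first cell '.' (not opp) -> no flip
Dir SE: edge -> no flip
All flips: (2,4) (3,3)

Answer: ......
.B..BB
.WWBB.
.WWB..
..BB..
..B...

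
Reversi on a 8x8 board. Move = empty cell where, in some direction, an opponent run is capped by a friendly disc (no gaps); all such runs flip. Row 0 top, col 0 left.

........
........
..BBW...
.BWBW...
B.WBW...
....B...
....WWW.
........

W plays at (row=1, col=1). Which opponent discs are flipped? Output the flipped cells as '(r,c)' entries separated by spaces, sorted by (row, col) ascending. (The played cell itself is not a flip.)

Answer: (2,2) (3,3)

Derivation:
Dir NW: first cell '.' (not opp) -> no flip
Dir N: first cell '.' (not opp) -> no flip
Dir NE: first cell '.' (not opp) -> no flip
Dir W: first cell '.' (not opp) -> no flip
Dir E: first cell '.' (not opp) -> no flip
Dir SW: first cell '.' (not opp) -> no flip
Dir S: first cell '.' (not opp) -> no flip
Dir SE: opp run (2,2) (3,3) capped by W -> flip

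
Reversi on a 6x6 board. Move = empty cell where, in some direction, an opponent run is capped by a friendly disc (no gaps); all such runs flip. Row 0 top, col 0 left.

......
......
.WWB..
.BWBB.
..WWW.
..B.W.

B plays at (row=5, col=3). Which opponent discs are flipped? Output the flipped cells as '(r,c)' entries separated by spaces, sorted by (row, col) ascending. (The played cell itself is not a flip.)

Answer: (4,2) (4,3)

Derivation:
Dir NW: opp run (4,2) capped by B -> flip
Dir N: opp run (4,3) capped by B -> flip
Dir NE: opp run (4,4), next='.' -> no flip
Dir W: first cell 'B' (not opp) -> no flip
Dir E: opp run (5,4), next='.' -> no flip
Dir SW: edge -> no flip
Dir S: edge -> no flip
Dir SE: edge -> no flip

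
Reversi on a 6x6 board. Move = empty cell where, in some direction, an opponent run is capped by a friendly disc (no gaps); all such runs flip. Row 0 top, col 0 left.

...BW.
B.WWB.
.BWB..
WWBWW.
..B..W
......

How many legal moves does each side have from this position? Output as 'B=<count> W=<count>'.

-- B to move --
(0,1): flips 1 -> legal
(0,2): flips 2 -> legal
(0,5): flips 1 -> legal
(1,1): flips 2 -> legal
(1,5): no bracket -> illegal
(2,0): flips 1 -> legal
(2,4): flips 1 -> legal
(2,5): no bracket -> illegal
(3,5): flips 2 -> legal
(4,0): no bracket -> illegal
(4,1): flips 1 -> legal
(4,3): flips 1 -> legal
(4,4): no bracket -> illegal
(5,4): no bracket -> illegal
(5,5): no bracket -> illegal
B mobility = 9
-- W to move --
(0,0): no bracket -> illegal
(0,1): no bracket -> illegal
(0,2): flips 1 -> legal
(0,5): no bracket -> illegal
(1,1): flips 1 -> legal
(1,5): flips 1 -> legal
(2,0): flips 1 -> legal
(2,4): flips 2 -> legal
(2,5): no bracket -> illegal
(4,1): no bracket -> illegal
(4,3): no bracket -> illegal
(5,1): flips 1 -> legal
(5,2): flips 2 -> legal
(5,3): flips 1 -> legal
W mobility = 8

Answer: B=9 W=8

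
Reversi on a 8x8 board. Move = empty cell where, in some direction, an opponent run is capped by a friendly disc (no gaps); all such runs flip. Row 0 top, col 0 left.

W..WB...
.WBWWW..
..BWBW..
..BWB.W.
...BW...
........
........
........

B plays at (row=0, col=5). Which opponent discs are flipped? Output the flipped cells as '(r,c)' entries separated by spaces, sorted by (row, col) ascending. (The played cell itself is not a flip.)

Dir NW: edge -> no flip
Dir N: edge -> no flip
Dir NE: edge -> no flip
Dir W: first cell 'B' (not opp) -> no flip
Dir E: first cell '.' (not opp) -> no flip
Dir SW: opp run (1,4) (2,3) capped by B -> flip
Dir S: opp run (1,5) (2,5), next='.' -> no flip
Dir SE: first cell '.' (not opp) -> no flip

Answer: (1,4) (2,3)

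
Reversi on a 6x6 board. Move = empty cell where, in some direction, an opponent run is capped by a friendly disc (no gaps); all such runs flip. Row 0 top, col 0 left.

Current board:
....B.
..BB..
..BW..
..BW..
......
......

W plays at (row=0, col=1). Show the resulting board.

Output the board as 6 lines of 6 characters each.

Place W at (0,1); scan 8 dirs for brackets.
Dir NW: edge -> no flip
Dir N: edge -> no flip
Dir NE: edge -> no flip
Dir W: first cell '.' (not opp) -> no flip
Dir E: first cell '.' (not opp) -> no flip
Dir SW: first cell '.' (not opp) -> no flip
Dir S: first cell '.' (not opp) -> no flip
Dir SE: opp run (1,2) capped by W -> flip
All flips: (1,2)

Answer: .W..B.
..WB..
..BW..
..BW..
......
......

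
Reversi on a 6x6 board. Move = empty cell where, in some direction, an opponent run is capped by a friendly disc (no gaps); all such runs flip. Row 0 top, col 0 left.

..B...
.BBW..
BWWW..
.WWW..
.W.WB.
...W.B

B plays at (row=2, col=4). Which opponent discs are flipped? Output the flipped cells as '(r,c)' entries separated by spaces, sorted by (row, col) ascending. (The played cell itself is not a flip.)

Dir NW: opp run (1,3) capped by B -> flip
Dir N: first cell '.' (not opp) -> no flip
Dir NE: first cell '.' (not opp) -> no flip
Dir W: opp run (2,3) (2,2) (2,1) capped by B -> flip
Dir E: first cell '.' (not opp) -> no flip
Dir SW: opp run (3,3), next='.' -> no flip
Dir S: first cell '.' (not opp) -> no flip
Dir SE: first cell '.' (not opp) -> no flip

Answer: (1,3) (2,1) (2,2) (2,3)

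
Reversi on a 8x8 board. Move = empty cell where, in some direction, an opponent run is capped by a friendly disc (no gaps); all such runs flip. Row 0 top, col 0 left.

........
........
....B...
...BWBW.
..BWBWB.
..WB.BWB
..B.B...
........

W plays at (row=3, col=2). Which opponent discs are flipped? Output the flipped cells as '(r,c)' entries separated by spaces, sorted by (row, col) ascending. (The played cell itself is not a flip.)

Dir NW: first cell '.' (not opp) -> no flip
Dir N: first cell '.' (not opp) -> no flip
Dir NE: first cell '.' (not opp) -> no flip
Dir W: first cell '.' (not opp) -> no flip
Dir E: opp run (3,3) capped by W -> flip
Dir SW: first cell '.' (not opp) -> no flip
Dir S: opp run (4,2) capped by W -> flip
Dir SE: first cell 'W' (not opp) -> no flip

Answer: (3,3) (4,2)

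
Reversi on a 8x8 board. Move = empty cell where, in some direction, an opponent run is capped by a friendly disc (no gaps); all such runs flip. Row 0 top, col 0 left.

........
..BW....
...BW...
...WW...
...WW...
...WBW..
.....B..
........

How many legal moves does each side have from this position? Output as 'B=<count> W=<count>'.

-- B to move --
(0,2): no bracket -> illegal
(0,3): flips 1 -> legal
(0,4): no bracket -> illegal
(1,4): flips 4 -> legal
(1,5): no bracket -> illegal
(2,2): no bracket -> illegal
(2,5): flips 1 -> legal
(3,2): flips 1 -> legal
(3,5): no bracket -> illegal
(4,2): no bracket -> illegal
(4,5): flips 2 -> legal
(4,6): no bracket -> illegal
(5,2): flips 1 -> legal
(5,6): flips 1 -> legal
(6,2): no bracket -> illegal
(6,3): flips 3 -> legal
(6,4): no bracket -> illegal
(6,6): no bracket -> illegal
B mobility = 8
-- W to move --
(0,1): flips 2 -> legal
(0,2): no bracket -> illegal
(0,3): no bracket -> illegal
(1,1): flips 1 -> legal
(1,4): no bracket -> illegal
(2,1): no bracket -> illegal
(2,2): flips 1 -> legal
(3,2): no bracket -> illegal
(4,5): no bracket -> illegal
(5,6): no bracket -> illegal
(6,3): no bracket -> illegal
(6,4): flips 1 -> legal
(6,6): no bracket -> illegal
(7,4): no bracket -> illegal
(7,5): flips 1 -> legal
(7,6): flips 2 -> legal
W mobility = 6

Answer: B=8 W=6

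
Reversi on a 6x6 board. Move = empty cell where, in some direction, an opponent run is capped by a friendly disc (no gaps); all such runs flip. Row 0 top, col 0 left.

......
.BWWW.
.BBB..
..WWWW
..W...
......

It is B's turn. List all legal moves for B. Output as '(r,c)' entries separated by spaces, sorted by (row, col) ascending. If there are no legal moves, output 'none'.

Answer: (0,1) (0,2) (0,3) (0,4) (0,5) (1,5) (4,1) (4,3) (4,4) (4,5) (5,2)

Derivation:
(0,1): flips 1 -> legal
(0,2): flips 1 -> legal
(0,3): flips 2 -> legal
(0,4): flips 1 -> legal
(0,5): flips 1 -> legal
(1,5): flips 3 -> legal
(2,4): no bracket -> illegal
(2,5): no bracket -> illegal
(3,1): no bracket -> illegal
(4,1): flips 1 -> legal
(4,3): flips 2 -> legal
(4,4): flips 1 -> legal
(4,5): flips 1 -> legal
(5,1): no bracket -> illegal
(5,2): flips 2 -> legal
(5,3): no bracket -> illegal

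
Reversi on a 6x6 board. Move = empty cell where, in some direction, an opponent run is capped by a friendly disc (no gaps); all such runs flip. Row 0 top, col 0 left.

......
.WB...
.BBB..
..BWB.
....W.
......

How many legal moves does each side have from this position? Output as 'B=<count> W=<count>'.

-- B to move --
(0,0): flips 1 -> legal
(0,1): flips 1 -> legal
(0,2): no bracket -> illegal
(1,0): flips 1 -> legal
(2,0): no bracket -> illegal
(2,4): no bracket -> illegal
(3,5): no bracket -> illegal
(4,2): no bracket -> illegal
(4,3): flips 1 -> legal
(4,5): no bracket -> illegal
(5,3): no bracket -> illegal
(5,4): flips 1 -> legal
(5,5): flips 2 -> legal
B mobility = 6
-- W to move --
(0,1): no bracket -> illegal
(0,2): no bracket -> illegal
(0,3): no bracket -> illegal
(1,0): no bracket -> illegal
(1,3): flips 2 -> legal
(1,4): no bracket -> illegal
(2,0): no bracket -> illegal
(2,4): flips 1 -> legal
(2,5): no bracket -> illegal
(3,0): no bracket -> illegal
(3,1): flips 2 -> legal
(3,5): flips 1 -> legal
(4,1): no bracket -> illegal
(4,2): no bracket -> illegal
(4,3): no bracket -> illegal
(4,5): no bracket -> illegal
W mobility = 4

Answer: B=6 W=4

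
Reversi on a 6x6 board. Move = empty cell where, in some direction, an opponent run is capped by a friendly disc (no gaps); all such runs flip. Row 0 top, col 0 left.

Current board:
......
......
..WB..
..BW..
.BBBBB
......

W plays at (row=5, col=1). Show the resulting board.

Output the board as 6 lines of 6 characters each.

Answer: ......
......
..WB..
..BW..
.BWBBB
.W....

Derivation:
Place W at (5,1); scan 8 dirs for brackets.
Dir NW: first cell '.' (not opp) -> no flip
Dir N: opp run (4,1), next='.' -> no flip
Dir NE: opp run (4,2) capped by W -> flip
Dir W: first cell '.' (not opp) -> no flip
Dir E: first cell '.' (not opp) -> no flip
Dir SW: edge -> no flip
Dir S: edge -> no flip
Dir SE: edge -> no flip
All flips: (4,2)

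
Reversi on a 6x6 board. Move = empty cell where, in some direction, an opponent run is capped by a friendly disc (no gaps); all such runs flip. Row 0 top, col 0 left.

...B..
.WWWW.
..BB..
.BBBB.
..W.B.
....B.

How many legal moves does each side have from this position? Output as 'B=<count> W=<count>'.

-- B to move --
(0,0): flips 1 -> legal
(0,1): flips 1 -> legal
(0,2): flips 1 -> legal
(0,4): flips 1 -> legal
(0,5): flips 1 -> legal
(1,0): no bracket -> illegal
(1,5): no bracket -> illegal
(2,0): no bracket -> illegal
(2,1): flips 1 -> legal
(2,4): no bracket -> illegal
(2,5): flips 1 -> legal
(4,1): no bracket -> illegal
(4,3): no bracket -> illegal
(5,1): flips 1 -> legal
(5,2): flips 1 -> legal
(5,3): flips 1 -> legal
B mobility = 10
-- W to move --
(0,2): no bracket -> illegal
(0,4): no bracket -> illegal
(2,0): flips 1 -> legal
(2,1): no bracket -> illegal
(2,4): flips 1 -> legal
(2,5): no bracket -> illegal
(3,0): no bracket -> illegal
(3,5): no bracket -> illegal
(4,0): flips 2 -> legal
(4,1): flips 2 -> legal
(4,3): flips 2 -> legal
(4,5): flips 2 -> legal
(5,3): no bracket -> illegal
(5,5): flips 3 -> legal
W mobility = 7

Answer: B=10 W=7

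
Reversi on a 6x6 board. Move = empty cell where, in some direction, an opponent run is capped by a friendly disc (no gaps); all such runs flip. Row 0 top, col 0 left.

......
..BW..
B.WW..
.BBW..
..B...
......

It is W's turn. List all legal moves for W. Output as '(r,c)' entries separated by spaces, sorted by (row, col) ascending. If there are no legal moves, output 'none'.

Answer: (0,1) (0,2) (1,1) (3,0) (4,0) (4,1) (5,1) (5,2)

Derivation:
(0,1): flips 1 -> legal
(0,2): flips 1 -> legal
(0,3): no bracket -> illegal
(1,0): no bracket -> illegal
(1,1): flips 1 -> legal
(2,1): no bracket -> illegal
(3,0): flips 2 -> legal
(4,0): flips 1 -> legal
(4,1): flips 1 -> legal
(4,3): no bracket -> illegal
(5,1): flips 1 -> legal
(5,2): flips 2 -> legal
(5,3): no bracket -> illegal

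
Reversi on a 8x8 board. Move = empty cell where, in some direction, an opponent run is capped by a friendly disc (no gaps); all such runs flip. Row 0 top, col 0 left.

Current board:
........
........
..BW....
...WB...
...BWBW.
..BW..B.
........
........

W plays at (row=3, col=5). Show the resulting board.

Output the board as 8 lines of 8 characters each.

Place W at (3,5); scan 8 dirs for brackets.
Dir NW: first cell '.' (not opp) -> no flip
Dir N: first cell '.' (not opp) -> no flip
Dir NE: first cell '.' (not opp) -> no flip
Dir W: opp run (3,4) capped by W -> flip
Dir E: first cell '.' (not opp) -> no flip
Dir SW: first cell 'W' (not opp) -> no flip
Dir S: opp run (4,5), next='.' -> no flip
Dir SE: first cell 'W' (not opp) -> no flip
All flips: (3,4)

Answer: ........
........
..BW....
...WWW..
...BWBW.
..BW..B.
........
........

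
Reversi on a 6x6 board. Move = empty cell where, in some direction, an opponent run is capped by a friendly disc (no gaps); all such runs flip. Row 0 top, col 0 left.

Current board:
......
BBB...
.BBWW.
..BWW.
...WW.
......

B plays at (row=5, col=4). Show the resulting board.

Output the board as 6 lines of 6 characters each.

Answer: ......
BBB...
.BBWW.
..BWW.
...BW.
....B.

Derivation:
Place B at (5,4); scan 8 dirs for brackets.
Dir NW: opp run (4,3) capped by B -> flip
Dir N: opp run (4,4) (3,4) (2,4), next='.' -> no flip
Dir NE: first cell '.' (not opp) -> no flip
Dir W: first cell '.' (not opp) -> no flip
Dir E: first cell '.' (not opp) -> no flip
Dir SW: edge -> no flip
Dir S: edge -> no flip
Dir SE: edge -> no flip
All flips: (4,3)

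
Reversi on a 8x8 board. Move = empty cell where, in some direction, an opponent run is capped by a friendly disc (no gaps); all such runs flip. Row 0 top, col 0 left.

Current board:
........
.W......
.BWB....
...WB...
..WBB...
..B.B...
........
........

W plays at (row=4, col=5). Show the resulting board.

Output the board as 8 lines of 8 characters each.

Place W at (4,5); scan 8 dirs for brackets.
Dir NW: opp run (3,4) (2,3), next='.' -> no flip
Dir N: first cell '.' (not opp) -> no flip
Dir NE: first cell '.' (not opp) -> no flip
Dir W: opp run (4,4) (4,3) capped by W -> flip
Dir E: first cell '.' (not opp) -> no flip
Dir SW: opp run (5,4), next='.' -> no flip
Dir S: first cell '.' (not opp) -> no flip
Dir SE: first cell '.' (not opp) -> no flip
All flips: (4,3) (4,4)

Answer: ........
.W......
.BWB....
...WB...
..WWWW..
..B.B...
........
........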